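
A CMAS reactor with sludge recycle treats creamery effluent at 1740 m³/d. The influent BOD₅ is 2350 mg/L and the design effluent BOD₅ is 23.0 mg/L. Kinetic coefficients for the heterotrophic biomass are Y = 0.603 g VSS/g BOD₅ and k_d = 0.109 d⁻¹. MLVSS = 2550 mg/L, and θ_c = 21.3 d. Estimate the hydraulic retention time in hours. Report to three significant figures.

τ ≈ 84.7 h

Rearranging the biomass balance for a CMAS with decay, V = Y·Q·ΔS·θ_c / [X·(1+k_d θ_c)] = 0.603 × 1740 × (2350 − 23.0) × 21.3 / [2550 × (1 + 0.109 × 21.3)] = 5.2×10^7 / 8470 = 6140 m³.
Hydraulic retention time τ = V/Q = 6140 / 1740 = 3.529 d = 84.68 h.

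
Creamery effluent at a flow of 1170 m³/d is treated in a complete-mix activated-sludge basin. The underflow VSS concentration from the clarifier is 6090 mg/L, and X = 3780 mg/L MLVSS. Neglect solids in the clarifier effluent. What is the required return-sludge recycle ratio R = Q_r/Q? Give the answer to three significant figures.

R = Q_r/Q = X/(X_r − X) = 3780 / (6090 − 3780) = 1.636.

R ≈ 1.64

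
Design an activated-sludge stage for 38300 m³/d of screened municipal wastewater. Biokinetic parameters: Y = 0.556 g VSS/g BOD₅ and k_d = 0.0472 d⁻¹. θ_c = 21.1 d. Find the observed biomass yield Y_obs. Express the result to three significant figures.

Y_obs ≈ 0.279 g VSS/g BOD₅

The observed yield is Y_obs = Y/(1 + k_d·θ_c) = 0.556 / (1 + 0.0472 × 21.1) = 0.556 / 1.996 = 0.2786 g VSS per g BOD₅ removed.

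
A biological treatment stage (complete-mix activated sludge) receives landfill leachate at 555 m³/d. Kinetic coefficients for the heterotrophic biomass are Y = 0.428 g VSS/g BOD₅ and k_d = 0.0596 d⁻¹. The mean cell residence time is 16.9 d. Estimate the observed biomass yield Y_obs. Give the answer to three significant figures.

The observed yield is Y_obs = Y/(1 + k_d·θ_c) = 0.428 / (1 + 0.0596 × 16.9) = 0.428 / 2.007 = 0.2132 g VSS per g BOD₅ removed.

Y_obs ≈ 0.213 g VSS/g BOD₅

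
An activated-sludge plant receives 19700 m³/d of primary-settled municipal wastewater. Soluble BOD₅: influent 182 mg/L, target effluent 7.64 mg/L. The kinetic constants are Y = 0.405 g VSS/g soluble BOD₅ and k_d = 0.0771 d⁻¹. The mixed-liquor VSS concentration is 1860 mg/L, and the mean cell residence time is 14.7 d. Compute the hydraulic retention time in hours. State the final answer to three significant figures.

τ ≈ 6.28 h

Rearranging the biomass balance for a CMAS with decay, V = Y·Q·ΔS·θ_c / [X·(1+k_d θ_c)] = 0.405 × 19700 × (182 − 7.64) × 14.7 / [1860 × (1 + 0.0771 × 14.7)] = 2.04×10^7 / 3968 = 5154 m³.
τ = V/Q = 5154/19700 = 0.2616 d, or 6.278 h.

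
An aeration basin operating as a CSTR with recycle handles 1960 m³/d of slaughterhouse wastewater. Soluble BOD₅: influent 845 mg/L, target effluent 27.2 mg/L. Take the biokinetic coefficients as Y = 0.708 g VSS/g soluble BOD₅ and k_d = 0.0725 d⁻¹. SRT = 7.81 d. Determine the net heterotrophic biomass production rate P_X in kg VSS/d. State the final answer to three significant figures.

Y_obs = Y / (1 + k_d θ_c) = 0.708 / (1 + 0.0725 × 7.81) = 0.708 / 1.566 = 0.4520.
Q·(S₀ − S) = 1960 × (845 − 27.2) × 10⁻³ = 1603 kg/d removed.
Net biomass production P_X = Y_obs × Q·(S₀ − S) = 0.4520 × 1603 = 724.6 kg VSS/d.

P_X ≈ 725 kg VSS/d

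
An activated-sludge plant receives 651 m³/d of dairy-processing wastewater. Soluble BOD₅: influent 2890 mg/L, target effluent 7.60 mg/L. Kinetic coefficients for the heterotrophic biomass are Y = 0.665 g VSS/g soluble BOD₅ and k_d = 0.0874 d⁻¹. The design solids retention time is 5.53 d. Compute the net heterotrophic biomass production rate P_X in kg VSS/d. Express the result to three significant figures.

P_X ≈ 841 kg VSS/d

Observed yield with endogenous decay: Y_obs = Y / (1 + k_d·θ_c) = 0.665 / (1 + 0.0874 × 5.53) = 0.665 / 1.483 = 0.4483 g VSS/g soluble BOD₅.
Q·(S₀ − S) = 651 × (2890 − 7.60) × 10⁻³ = 1876 kg/d removed.
Biomass produced: P_X = Y_obs·Q·ΔS = 0.4483 × 1876 ≈ 841.2 kg VSS/d.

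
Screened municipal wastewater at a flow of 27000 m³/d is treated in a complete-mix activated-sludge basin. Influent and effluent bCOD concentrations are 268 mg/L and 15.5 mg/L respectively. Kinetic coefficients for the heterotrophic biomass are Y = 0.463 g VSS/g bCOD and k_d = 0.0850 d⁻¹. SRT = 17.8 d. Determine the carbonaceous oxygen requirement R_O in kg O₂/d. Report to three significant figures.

R_O ≈ 5030 kg O₂/d

Correct the yield for decay: Y_obs = Y/(1 + k_d θ_c) = 0.463 / (1 + 0.0850 × 17.8) = 0.463 / 2.513 = 0.1842.
Mass of bCOD removed per day: Q(S₀ − S) = 27000 × 252.5 g/m³ = 6818 kg/d.
P_X = Y_obs·Q·(S₀ − S) = 0.1842 × 6818 = 1256 kg VSS/d.
Carbonaceous O₂ demand = substrate oxidised − cell-mass equivalent = 6818 − 1.42 × 1256 = 5034 kg O₂/d.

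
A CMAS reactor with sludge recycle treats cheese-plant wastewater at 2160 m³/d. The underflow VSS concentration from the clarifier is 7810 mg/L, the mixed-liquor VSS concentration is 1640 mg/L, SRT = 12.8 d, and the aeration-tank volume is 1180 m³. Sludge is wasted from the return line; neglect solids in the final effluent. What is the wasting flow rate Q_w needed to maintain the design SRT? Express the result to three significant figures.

Q_w ≈ 19.4 m³/d

θ_c = V·X/(Q_w·X_r) when wasting from the recycle, so Q_w = V·X/(θ_c·X_r) = 1180 × 1640 / (12.8 × 7810) = 19.36 m³/d.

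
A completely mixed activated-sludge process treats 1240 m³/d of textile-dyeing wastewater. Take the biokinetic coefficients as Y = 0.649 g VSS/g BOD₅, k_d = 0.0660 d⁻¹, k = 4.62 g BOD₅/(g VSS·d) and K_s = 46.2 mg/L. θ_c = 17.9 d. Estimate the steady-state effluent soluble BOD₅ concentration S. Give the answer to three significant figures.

S ≈ 1.96 mg/L

Effluent substrate depends only on kinetics and SRT: S = K_s(1 + k_d θ_c) / [θ_c(Yk − k_d) − 1] = 46.2 × (1 + 0.0660 × 17.9) / [17.9 × (0.649 × 4.62 − 0.0660) − 1] = 100.8 / 51.49 = 1.957 mg/L.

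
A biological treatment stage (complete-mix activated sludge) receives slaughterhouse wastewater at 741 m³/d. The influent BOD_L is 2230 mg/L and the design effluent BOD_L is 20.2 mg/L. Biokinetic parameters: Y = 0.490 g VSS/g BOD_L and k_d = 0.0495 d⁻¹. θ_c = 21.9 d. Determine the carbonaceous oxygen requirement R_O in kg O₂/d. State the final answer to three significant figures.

Correct the yield for decay: Y_obs = Y/(1 + k_d θ_c) = 0.490 / (1 + 0.0495 × 21.9) = 0.490 / 2.084 = 0.2351.
Substrate removed = Q·(S₀ − S) = 741 m³/d × (2230 − 20.2) g/m³ = 1.64×10^6 g/d = 1637 kg/d.
Biomass synthesised: P_X = Y_obs × 1637 = 385.0 kg VSS/d.
Carbonaceous O₂ demand = substrate oxidised − cell-mass equivalent = 1637 − 1.42 × 385.0 = 1091 kg O₂/d.

R_O ≈ 1090 kg O₂/d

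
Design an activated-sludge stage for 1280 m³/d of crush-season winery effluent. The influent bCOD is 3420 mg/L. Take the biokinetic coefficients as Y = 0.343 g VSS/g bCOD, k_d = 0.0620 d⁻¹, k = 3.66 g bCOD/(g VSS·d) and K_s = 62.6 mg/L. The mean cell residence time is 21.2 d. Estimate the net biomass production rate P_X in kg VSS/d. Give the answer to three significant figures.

For a completely mixed reactor with recycle the Lawrence–McCarty relation gives S = K_s·(1 + k_d·θ_c) / [θ_c·(Y·k − k_d) − 1] = 62.6 × (1 + 0.0620 × 21.2) / [21.2 × (0.343 × 3.66 − 0.0620) − 1] = 144.9 / 24.30 = 5.962 mg/L.
The observed yield is Y_obs = Y/(1 + k_d·θ_c) = 0.343 / (1 + 0.0620 × 21.2) = 0.343 / 2.314 = 0.1482 g VSS per g bCOD removed.
Mass of bCOD removed per day: Q(S₀ − S) = 1280 × 3414 g/m³ = 4370 kg/d.
Net biomass production P_X = Y_obs × Q·(S₀ − S) = 0.1482 × 4370 = 647.6 kg VSS/d.

P_X ≈ 648 kg VSS/d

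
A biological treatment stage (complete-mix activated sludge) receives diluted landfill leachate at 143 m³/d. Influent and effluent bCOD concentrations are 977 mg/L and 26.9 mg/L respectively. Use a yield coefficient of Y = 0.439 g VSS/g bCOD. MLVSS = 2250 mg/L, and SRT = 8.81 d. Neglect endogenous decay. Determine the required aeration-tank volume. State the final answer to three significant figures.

Biomass mass balance (decay neglected): V·X = Y·Q·(S₀ − S)·θ_c, so V = 0.439 × 143 × (977 − 26.9) × 8.81 / 2250 = 233.5 m³.

V ≈ 234 m³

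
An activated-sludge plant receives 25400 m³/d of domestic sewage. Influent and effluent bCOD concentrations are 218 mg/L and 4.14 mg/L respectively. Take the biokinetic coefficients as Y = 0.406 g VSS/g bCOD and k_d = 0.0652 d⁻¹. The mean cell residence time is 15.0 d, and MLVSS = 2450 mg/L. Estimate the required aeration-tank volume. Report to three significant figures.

V ≈ 6830 m³

Steady-state biomass mass balance: V·X·(1 + k_d·θ_c) = Y·Q·(S₀ − S)·θ_c, so V = 0.406 × 25400 × (218 − 4.14) × 15.0 / [2450 × (1 + 0.0652 × 15.0)] = 3.31×10^7 / 4846 = 6826 m³.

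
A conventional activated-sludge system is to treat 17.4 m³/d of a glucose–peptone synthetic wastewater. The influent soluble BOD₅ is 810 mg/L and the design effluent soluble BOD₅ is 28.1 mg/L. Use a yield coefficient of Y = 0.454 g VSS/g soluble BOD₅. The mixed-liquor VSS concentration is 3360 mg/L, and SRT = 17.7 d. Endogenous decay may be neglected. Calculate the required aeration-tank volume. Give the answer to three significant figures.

With k_d = 0 the design equation reduces to V = Y Q (S₀−S) θ_c / X = 0.454 × 17.4 × (810 − 28.1) × 17.7 / 3360 = 32.54 m³.

V ≈ 32.5 m³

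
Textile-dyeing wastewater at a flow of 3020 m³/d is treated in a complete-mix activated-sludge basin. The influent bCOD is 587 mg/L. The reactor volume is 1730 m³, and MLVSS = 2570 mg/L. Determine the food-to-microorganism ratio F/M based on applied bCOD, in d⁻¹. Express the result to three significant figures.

Food-to-microorganism ratio F/M = Q S₀ / (V X) = 3020 × 587 / (1730 × 2570) = 0.3987 d⁻¹.

F/M ≈ 0.399 d⁻¹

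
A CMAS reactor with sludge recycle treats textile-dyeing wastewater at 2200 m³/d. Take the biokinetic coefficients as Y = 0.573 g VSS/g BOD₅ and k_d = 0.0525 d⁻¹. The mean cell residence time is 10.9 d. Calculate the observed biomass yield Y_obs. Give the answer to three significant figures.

Observed yield with endogenous decay: Y_obs = Y / (1 + k_d·θ_c) = 0.573 / (1 + 0.0525 × 10.9) = 0.573 / 1.572 = 0.3644 g VSS/g BOD₅.

Y_obs ≈ 0.364 g VSS/g BOD₅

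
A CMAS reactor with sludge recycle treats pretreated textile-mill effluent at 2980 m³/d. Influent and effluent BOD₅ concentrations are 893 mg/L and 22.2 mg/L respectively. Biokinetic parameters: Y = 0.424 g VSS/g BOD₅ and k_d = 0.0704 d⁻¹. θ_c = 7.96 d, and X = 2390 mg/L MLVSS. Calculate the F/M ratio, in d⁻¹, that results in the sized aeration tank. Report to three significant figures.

From the SRT design equation V = Y Q (S₀−S) θ_c / [X (1 + k_d θ_c)] = 0.424 × 2980 × (893 − 22.2) × 7.96 / [2390 × (1 + 0.0704 × 7.96)] = 8.76×10^6 / 3729 = 2348 m³.
F/M = applied load / biomass = Q·S₀/(V·X) = 2980 × 893 / (2348 × 2390) = 0.4741 d⁻¹.

F/M ≈ 0.474 d⁻¹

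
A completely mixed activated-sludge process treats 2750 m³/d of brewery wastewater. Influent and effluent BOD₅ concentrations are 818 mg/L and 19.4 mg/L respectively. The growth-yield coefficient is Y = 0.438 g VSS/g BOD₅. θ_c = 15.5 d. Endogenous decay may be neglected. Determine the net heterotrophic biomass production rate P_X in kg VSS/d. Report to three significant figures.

With endogenous decay neglected, the observed yield equals the true yield: Y_obs = Y = 0.438 g VSS/g BOD₅.
Q·(S₀ − S) = 2750 × (818 − 19.4) × 10⁻³ = 2196 kg/d removed.
So the net sludge growth is P_X = 0.4380 × 2196 = 961.9 kg VSS/d.

P_X ≈ 962 kg VSS/d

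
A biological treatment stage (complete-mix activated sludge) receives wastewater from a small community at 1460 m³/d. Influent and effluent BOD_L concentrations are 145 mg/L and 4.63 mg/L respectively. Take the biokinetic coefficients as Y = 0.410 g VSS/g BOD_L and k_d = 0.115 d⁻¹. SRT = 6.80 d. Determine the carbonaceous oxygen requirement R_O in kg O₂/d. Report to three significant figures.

Y_obs = Y / (1 + k_d θ_c) = 0.410 / (1 + 0.115 × 6.80) = 0.410 / 1.782 = 0.2301.
Mass of BOD_L removed per day: Q(S₀ − S) = 1460 × 140.4 g/m³ = 204.9 kg/d.
P_X = Y_obs·Q·(S₀ − S) = 0.2301 × 204.9 = 47.15 kg VSS/d.
R_O = Q·(S₀ − S) − 1.42·P_X = 204.9 − 1.42 × 47.15 = 138.0 kg O₂/d.

R_O ≈ 138 kg O₂/d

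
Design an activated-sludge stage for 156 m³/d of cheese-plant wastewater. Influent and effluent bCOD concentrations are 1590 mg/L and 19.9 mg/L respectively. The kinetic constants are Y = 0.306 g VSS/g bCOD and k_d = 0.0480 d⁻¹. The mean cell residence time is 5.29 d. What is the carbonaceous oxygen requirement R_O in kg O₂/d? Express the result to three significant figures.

R_O ≈ 160 kg O₂/d

Correct the yield for decay: Y_obs = Y/(1 + k_d θ_c) = 0.306 / (1 + 0.0480 × 5.29) = 0.306 / 1.254 = 0.2440.
Substrate removed = Q·(S₀ − S) = 156 m³/d × (1590 − 19.9) g/m³ = 2.45×10^5 g/d = 244.9 kg/d.
Net sludge production P_X = 0.2440 × 244.9 = 59.77 kg VSS/d.
R_O = Q·(S₀ − S) − 1.42·P_X = 244.9 − 1.42 × 59.77 = 160.1 kg O₂/d.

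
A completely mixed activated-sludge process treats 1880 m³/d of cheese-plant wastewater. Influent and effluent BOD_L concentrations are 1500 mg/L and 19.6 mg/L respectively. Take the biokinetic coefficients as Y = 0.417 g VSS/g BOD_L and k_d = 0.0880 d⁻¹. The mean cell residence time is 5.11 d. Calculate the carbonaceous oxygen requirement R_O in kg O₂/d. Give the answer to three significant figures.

Y_obs = Y / (1 + k_d θ_c) = 0.417 / (1 + 0.0880 × 5.11) = 0.417 / 1.450 = 0.2876.
ΔS = 1500 − 19.6 = 1480 mg/L, so the substrate removal rate is 1880 × 1480/1000 = 2783 kg BOD_L/d.
Net sludge production P_X = 0.2876 × 2783 = 800.6 kg VSS/d.
Carbonaceous O₂ demand = substrate oxidised − cell-mass equivalent = 2783 − 1.42 × 800.6 = 1646 kg O₂/d.

R_O ≈ 1650 kg O₂/d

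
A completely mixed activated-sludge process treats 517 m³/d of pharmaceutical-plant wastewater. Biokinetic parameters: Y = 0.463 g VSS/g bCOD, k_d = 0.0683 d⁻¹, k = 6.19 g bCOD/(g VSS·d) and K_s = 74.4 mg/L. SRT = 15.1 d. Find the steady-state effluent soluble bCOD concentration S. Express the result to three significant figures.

For a completely mixed reactor with recycle the Lawrence–McCarty relation gives S = K_s·(1 + k_d·θ_c) / [θ_c·(Y·k − k_d) − 1] = 74.4 × (1 + 0.0683 × 15.1) / [15.1 × (0.463 × 6.19 − 0.0683) − 1] = 151.1 / 41.24 = 3.664 mg/L.

S ≈ 3.66 mg/L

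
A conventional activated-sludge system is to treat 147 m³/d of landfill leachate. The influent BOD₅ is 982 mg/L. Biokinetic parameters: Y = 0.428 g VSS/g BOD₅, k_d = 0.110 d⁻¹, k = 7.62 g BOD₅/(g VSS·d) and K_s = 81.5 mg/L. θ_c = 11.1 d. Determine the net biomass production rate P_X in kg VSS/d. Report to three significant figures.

Effluent substrate depends only on kinetics and SRT: S = K_s(1 + k_d θ_c) / [θ_c(Yk − k_d) − 1] = 81.5 × (1 + 0.110 × 11.1) / [11.1 × (0.428 × 7.62 − 0.110) − 1] = 181.0 / 33.98 = 5.327 mg/L.
Correct the yield for decay: Y_obs = Y/(1 + k_d θ_c) = 0.428 / (1 + 0.110 × 11.1) = 0.428 / 2.221 = 0.1927.
ΔS = 982 − 5.33 = 976.7 mg/L, so the substrate removal rate is 147 × 976.7/1000 = 143.6 kg BOD₅/d.
So the net sludge growth is P_X = 0.1927 × 143.6 = 27.67 kg VSS/d.

P_X ≈ 27.7 kg VSS/d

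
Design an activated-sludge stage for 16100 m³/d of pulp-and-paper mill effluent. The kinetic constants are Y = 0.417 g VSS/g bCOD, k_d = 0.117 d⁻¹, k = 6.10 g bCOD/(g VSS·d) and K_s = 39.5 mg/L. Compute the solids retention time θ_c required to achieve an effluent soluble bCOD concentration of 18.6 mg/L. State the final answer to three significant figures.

At the target effluent, Y k S/(K_s+S) = 0.417×6.10×18.6/58.10 = 0.8143 d⁻¹.
θ_c = 1/(μ − k_d) = 1/(0.8143 − 0.117) = 1/0.6973 = 1.434 d.

θ_c ≈ 1.43 d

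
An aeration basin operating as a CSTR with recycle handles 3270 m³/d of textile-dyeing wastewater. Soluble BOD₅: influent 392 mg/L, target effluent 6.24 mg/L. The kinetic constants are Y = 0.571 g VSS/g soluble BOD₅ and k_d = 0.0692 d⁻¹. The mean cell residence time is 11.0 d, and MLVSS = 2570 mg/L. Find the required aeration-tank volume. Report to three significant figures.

V ≈ 1750 m³

Steady-state biomass mass balance: V·X·(1 + k_d·θ_c) = Y·Q·(S₀ − S)·θ_c, so V = 0.571 × 3270 × (392 − 6.24) × 11.0 / [2570 × (1 + 0.0692 × 11.0)] = 7.92×10^6 / 4526 = 1750 m³.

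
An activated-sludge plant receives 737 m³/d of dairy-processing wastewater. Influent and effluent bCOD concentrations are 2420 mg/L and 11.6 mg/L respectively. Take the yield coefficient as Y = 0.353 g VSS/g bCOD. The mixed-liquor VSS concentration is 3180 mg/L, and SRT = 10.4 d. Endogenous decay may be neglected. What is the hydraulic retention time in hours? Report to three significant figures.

τ ≈ 66.7 h

Biomass mass balance (decay neglected): V·X = Y·Q·(S₀ − S)·θ_c, so V = 0.353 × 737 × (2420 − 11.6) × 10.4 / 3180 = 2049 m³.
τ = V/Q = 2049/737 = 2.780 d, or 66.73 h.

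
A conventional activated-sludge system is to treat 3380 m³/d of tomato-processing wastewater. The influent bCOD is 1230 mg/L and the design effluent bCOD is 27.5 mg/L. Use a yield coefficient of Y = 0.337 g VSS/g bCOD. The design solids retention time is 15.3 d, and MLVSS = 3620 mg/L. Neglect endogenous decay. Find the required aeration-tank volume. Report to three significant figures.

V·X = Y·Q·ΔS·θ_c gives V = 0.337 × 3380 × (1230 − 27.5) × 15.3 / 3620 = 5789 m³.

V ≈ 5790 m³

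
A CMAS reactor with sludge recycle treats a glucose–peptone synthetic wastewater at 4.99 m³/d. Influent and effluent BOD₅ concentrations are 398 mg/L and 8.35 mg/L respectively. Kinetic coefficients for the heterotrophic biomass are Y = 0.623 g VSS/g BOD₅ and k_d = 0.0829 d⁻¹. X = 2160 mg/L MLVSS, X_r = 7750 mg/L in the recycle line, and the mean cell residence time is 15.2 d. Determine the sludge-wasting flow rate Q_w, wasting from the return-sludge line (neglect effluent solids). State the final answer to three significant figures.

Q_w ≈ 0.0692 m³/d

Steady-state biomass mass balance: V·X·(1 + k_d·θ_c) = Y·Q·(S₀ − S)·θ_c, so V = 0.623 × 4.99 × (398 − 8.35) × 15.2 / [2160 × (1 + 0.0829 × 15.2)] = 1.84×10^4 / 4882 = 3.772 m³.
Q_w = (V·X)/(θ_c X_r) = 3.772 × 2160 / (15.2 × 7750) = 0.06916 m³/d.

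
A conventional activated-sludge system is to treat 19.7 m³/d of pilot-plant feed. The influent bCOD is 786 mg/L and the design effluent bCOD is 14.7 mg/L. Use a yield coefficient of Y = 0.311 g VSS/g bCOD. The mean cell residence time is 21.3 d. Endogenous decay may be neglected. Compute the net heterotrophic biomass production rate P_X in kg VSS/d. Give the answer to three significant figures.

P_X ≈ 4.73 kg VSS/d

Since k_d ≈ 0, Y_obs = Y = 0.311 g VSS/g bCOD.
ΔS = 786 − 14.7 = 771.3 mg/L, so the substrate removal rate is 19.7 × 771.3/1000 = 15.19 kg bCOD/d.
So the net sludge growth is P_X = 0.3110 × 15.19 = 4.726 kg VSS/d.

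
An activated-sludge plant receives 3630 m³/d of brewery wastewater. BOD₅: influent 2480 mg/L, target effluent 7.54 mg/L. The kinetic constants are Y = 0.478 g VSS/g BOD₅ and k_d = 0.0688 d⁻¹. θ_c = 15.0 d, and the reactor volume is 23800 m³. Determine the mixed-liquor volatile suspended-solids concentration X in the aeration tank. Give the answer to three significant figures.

X ≈ 1330 mg/L

From V·X·(1 + k_d·θ_c) = Y·Q·(S₀ − S)·θ_c: X = 0.478 × 3630 × (2480 − 7.54) × 15.0 / [23800 × (1 + 0.0688 × 15.0)] = 1331 mg/L.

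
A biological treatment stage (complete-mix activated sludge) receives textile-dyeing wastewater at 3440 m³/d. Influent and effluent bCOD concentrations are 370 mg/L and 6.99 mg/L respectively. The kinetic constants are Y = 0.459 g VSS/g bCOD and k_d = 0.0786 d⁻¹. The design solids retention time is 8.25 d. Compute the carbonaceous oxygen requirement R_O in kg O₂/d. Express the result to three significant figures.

R_O ≈ 755 kg O₂/d

Y_obs = Y / (1 + k_d θ_c) = 0.459 / (1 + 0.0786 × 8.25) = 0.459 / 1.648 = 0.2784.
ΔS = 370 − 6.99 = 363.0 mg/L, so the substrate removal rate is 3440 × 363.0/1000 = 1249 kg bCOD/d.
Biomass synthesised: P_X = Y_obs × 1249 = 347.7 kg VSS/d.
R_O = Q·ΔS − 1.42 P_X = 1249 − 493.7 = 755.0 kg O₂/d.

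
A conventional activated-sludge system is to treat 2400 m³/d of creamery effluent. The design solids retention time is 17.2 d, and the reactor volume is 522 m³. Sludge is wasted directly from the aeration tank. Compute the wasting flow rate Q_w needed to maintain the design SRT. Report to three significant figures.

For wasting at MLVSS concentration, Q_w = V/θ_c = 522.0/17.2 = 30.35 m³/d.

Q_w ≈ 30.3 m³/d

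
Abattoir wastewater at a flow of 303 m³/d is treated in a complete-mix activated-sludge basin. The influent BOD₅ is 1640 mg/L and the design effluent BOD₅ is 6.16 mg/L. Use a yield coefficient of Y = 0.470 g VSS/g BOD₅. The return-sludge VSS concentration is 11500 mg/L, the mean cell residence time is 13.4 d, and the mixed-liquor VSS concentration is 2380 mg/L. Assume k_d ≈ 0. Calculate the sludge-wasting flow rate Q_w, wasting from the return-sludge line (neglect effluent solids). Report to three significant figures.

V·X = Y·Q·ΔS·θ_c gives V = 0.470 × 303 × (1640 − 6.16) × 13.4 / 2380 = 1310 m³.
Q_w = (V·X)/(θ_c X_r) = 1310 × 2380 / (13.4 × 11500) = 20.23 m³/d.

Q_w ≈ 20.2 m³/d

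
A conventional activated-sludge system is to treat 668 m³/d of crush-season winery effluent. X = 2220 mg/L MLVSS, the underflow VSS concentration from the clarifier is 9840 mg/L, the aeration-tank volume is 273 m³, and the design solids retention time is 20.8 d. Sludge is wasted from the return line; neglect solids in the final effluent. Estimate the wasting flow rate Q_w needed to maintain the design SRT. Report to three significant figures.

Q_w ≈ 2.96 m³/d

Q_w = (V·X)/(θ_c X_r) = 273.0 × 2220 / (20.8 × 9840) = 2.961 m³/d.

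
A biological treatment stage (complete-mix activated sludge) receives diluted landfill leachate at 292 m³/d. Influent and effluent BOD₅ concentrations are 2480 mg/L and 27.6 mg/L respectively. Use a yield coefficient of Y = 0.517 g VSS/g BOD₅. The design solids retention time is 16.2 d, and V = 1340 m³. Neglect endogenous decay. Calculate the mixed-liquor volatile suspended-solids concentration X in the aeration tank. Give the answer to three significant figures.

X ≈ 4480 mg/L

X = Y·Q·ΔS·θ_c / V = 0.517 × 292 × (2480 − 27.6) × 16.2 / 1340 = 4476 mg/L.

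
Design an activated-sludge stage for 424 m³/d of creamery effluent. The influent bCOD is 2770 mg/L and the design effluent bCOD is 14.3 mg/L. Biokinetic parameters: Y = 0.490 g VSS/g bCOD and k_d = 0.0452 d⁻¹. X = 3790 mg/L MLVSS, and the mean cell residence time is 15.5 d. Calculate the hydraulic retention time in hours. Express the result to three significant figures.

From the SRT design equation V = Y Q (S₀−S) θ_c / [X (1 + k_d θ_c)] = 0.490 × 424 × (2770 − 14.3) × 15.5 / [3790 × (1 + 0.0452 × 15.5)] = 8.87×10^6 / 6445 = 1377 m³.
HRT = V/Q = 1377 m³ / 424 m³·d⁻¹ = 3.247 d × 24 = 77.93 h.

τ ≈ 77.9 h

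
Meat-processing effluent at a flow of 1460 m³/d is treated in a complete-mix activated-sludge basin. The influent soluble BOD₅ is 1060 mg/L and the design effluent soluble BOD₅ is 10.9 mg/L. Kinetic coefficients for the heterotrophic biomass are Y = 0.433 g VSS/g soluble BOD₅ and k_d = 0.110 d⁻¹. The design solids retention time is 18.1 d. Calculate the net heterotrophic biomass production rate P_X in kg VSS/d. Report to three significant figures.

The observed yield is Y_obs = Y/(1 + k_d·θ_c) = 0.433 / (1 + 0.110 × 18.1) = 0.433 / 2.991 = 0.1448 g VSS per g soluble BOD₅ removed.
Substrate removed = Q·(S₀ − S) = 1460 m³/d × (1060 − 10.9) g/m³ = 1.53×10^6 g/d = 1532 kg/d.
So the net sludge growth is P_X = 0.1448 × 1532 = 221.7 kg VSS/d.

P_X ≈ 222 kg VSS/d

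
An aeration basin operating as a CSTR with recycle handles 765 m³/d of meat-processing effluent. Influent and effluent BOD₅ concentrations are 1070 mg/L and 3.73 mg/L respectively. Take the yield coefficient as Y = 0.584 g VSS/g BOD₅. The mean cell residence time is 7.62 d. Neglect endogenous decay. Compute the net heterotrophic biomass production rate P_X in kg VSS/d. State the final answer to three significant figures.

P_X ≈ 476 kg VSS/d

Since k_d ≈ 0, Y_obs = Y = 0.584 g VSS/g BOD₅.
Mass of BOD₅ removed per day: Q(S₀ − S) = 765 × 1066 g/m³ = 815.7 kg/d.
P_X = Y_obs · Q(S₀ − S) = 0.5840 × 815.7 = 476.4 kg VSS/d.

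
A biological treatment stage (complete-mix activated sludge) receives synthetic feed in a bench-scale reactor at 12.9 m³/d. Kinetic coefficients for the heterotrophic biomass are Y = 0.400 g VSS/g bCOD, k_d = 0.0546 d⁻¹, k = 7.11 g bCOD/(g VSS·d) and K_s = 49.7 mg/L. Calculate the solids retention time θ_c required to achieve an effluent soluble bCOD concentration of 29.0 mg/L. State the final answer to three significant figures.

θ_c ≈ 1.01 d

At the target effluent, Y k S/(K_s+S) = 0.400×7.11×29.0/78.70 = 1.048 d⁻¹.
θ_c = 1/(μ − k_d) = 1/(1.048 − 0.0546) = 1/0.9934 = 1.007 d.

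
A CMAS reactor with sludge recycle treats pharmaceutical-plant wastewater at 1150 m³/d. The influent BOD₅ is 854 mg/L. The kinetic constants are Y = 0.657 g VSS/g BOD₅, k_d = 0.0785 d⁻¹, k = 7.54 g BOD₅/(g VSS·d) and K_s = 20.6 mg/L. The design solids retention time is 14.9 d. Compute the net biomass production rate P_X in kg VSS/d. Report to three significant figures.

For a completely mixed reactor with recycle the Lawrence–McCarty relation gives S = K_s·(1 + k_d·θ_c) / [θ_c·(Y·k − k_d) − 1] = 20.6 × (1 + 0.0785 × 14.9) / [14.9 × (0.657 × 7.54 − 0.0785) − 1] = 44.69 / 71.64 = 0.6239 mg/L.
Observed yield with endogenous decay: Y_obs = Y / (1 + k_d·θ_c) = 0.657 / (1 + 0.0785 × 14.9) = 0.657 / 2.170 = 0.3028 g VSS/g BOD₅.
ΔS = 854 − 0.624 = 853.4 mg/L, so the substrate removal rate is 1150 × 853.4/1000 = 981.4 kg BOD₅/d.
Biomass produced: P_X = Y_obs·Q·ΔS = 0.3028 × 981.4 ≈ 297.2 kg VSS/d.

P_X ≈ 297 kg VSS/d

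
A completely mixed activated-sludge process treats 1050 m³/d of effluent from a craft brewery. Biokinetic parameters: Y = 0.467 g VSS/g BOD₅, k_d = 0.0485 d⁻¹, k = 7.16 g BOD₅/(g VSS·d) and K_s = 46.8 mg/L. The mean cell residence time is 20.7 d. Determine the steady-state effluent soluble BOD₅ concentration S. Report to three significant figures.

From the Monod/SRT balance for a CMAS, S = K_s·(1+k_d θ_c)/[θ_c·(Y k − k_d) − 1] = 46.8 × (1 + 0.0485 × 20.7) / [20.7 × (0.467 × 7.16 − 0.0485) − 1] = 93.78 / 67.21 = 1.395 mg/L.

S ≈ 1.40 mg/L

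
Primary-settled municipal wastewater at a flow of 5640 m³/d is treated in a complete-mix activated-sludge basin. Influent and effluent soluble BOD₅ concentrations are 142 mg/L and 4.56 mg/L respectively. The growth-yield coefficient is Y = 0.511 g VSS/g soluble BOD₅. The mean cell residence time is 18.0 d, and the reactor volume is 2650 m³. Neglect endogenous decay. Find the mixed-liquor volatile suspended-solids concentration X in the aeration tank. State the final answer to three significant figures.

Without decay, X = Y Q (S₀−S) θ_c / V = 0.511 × 5640 × (142 − 4.56) × 18.0 / 2650 = 2691 mg/L.

X ≈ 2690 mg/L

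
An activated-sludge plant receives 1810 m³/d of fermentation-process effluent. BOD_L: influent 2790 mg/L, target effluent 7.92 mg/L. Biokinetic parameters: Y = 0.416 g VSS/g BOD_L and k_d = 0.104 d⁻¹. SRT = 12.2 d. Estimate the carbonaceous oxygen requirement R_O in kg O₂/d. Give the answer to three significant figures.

Y_obs = Y / (1 + k_d θ_c) = 0.416 / (1 + 0.104 × 12.2) = 0.416 / 2.269 = 0.1834.
Substrate removed = Q·(S₀ − S) = 1810 m³/d × (2790 − 7.92) g/m³ = 5.04×10^6 g/d = 5036 kg/d.
Biomass synthesised: P_X = Y_obs × 5036 = 923.3 kg VSS/d.
Carbonaceous O₂ demand = substrate oxidised − cell-mass equivalent = 5036 − 1.42 × 923.3 = 3724 kg O₂/d.

R_O ≈ 3720 kg O₂/d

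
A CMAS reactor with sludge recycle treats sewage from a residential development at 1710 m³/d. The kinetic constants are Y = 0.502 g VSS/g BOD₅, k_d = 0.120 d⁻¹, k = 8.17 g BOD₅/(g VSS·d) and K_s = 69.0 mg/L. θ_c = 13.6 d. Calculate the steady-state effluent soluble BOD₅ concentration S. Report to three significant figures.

Effluent substrate depends only on kinetics and SRT: S = K_s(1 + k_d θ_c) / [θ_c(Yk − k_d) − 1] = 69.0 × (1 + 0.120 × 13.6) / [13.6 × (0.502 × 8.17 − 0.120) − 1] = 181.6 / 53.15 = 3.417 mg/L.

S ≈ 3.42 mg/L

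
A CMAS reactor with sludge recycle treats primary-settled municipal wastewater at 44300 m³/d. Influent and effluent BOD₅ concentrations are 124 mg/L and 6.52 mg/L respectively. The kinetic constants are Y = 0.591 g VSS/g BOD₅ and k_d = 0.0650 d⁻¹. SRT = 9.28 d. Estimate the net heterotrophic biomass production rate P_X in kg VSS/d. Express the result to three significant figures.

P_X ≈ 1920 kg VSS/d

The observed yield is Y_obs = Y/(1 + k_d·θ_c) = 0.591 / (1 + 0.0650 × 9.28) = 0.591 / 1.603 = 0.3686 g VSS per g BOD₅ removed.
ΔS = 124 − 6.52 = 117.5 mg/L, so the substrate removal rate is 44300 × 117.5/1000 = 5204 kg BOD₅/d.
So the net sludge growth is P_X = 0.3686 × 5204 = 1919 kg VSS/d.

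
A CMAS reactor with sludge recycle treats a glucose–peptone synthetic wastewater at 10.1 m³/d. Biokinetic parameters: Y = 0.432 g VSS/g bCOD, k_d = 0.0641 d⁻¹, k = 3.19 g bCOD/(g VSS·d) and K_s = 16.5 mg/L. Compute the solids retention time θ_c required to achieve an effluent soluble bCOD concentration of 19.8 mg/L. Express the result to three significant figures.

At the target effluent, Y k S/(K_s+S) = 0.432×3.19×19.8/36.30 = 0.7517 d⁻¹.
Then 1/θ_c = μ − k_d = 0.7517 − 0.0641 = 0.6876 d⁻¹, giving θ_c = 1.454 d.

θ_c ≈ 1.45 d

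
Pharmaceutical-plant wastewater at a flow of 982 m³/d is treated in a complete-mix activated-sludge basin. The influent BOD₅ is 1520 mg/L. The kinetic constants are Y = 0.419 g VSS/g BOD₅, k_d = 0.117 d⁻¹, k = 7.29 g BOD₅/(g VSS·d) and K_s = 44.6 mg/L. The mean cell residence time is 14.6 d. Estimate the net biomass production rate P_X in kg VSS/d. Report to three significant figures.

Effluent substrate depends only on kinetics and SRT: S = K_s(1 + k_d θ_c) / [θ_c(Yk − k_d) − 1] = 44.6 × (1 + 0.117 × 14.6) / [14.6 × (0.419 × 7.29 − 0.117) − 1] = 120.8 / 41.89 = 2.884 mg/L.
Observed yield with endogenous decay: Y_obs = Y / (1 + k_d·θ_c) = 0.419 / (1 + 0.117 × 14.6) = 0.419 / 2.708 = 0.1547 g VSS/g BOD₅.
Q·(S₀ − S) = 982 × (1520 − 2.88) × 10⁻³ = 1490 kg/d removed.
Net biomass production P_X = Y_obs × Q·(S₀ − S) = 0.1547 × 1490 = 230.5 kg VSS/d.

P_X ≈ 230 kg VSS/d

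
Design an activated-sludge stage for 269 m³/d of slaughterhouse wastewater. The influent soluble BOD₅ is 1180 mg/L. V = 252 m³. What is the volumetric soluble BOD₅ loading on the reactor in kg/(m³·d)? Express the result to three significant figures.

L_v ≈ 1.26 kg soluble BOD₅/(m³·d)

Volumetric loading L_v = Q·S₀ / V = 269 × 1180 g/m³ / 252.0 m³ = 1260 g/(m³·d) = 1.260 kg soluble BOD₅/(m³·d).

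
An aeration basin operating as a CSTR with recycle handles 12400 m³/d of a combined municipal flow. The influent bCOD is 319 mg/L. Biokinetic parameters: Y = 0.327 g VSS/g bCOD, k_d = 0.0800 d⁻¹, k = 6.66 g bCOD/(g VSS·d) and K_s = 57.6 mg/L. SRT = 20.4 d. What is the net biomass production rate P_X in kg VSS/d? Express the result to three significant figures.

P_X ≈ 486 kg VSS/d

From the Monod/SRT balance for a CMAS, S = K_s·(1+k_d θ_c)/[θ_c·(Y k − k_d) − 1] = 57.6 × (1 + 0.0800 × 20.4) / [20.4 × (0.327 × 6.66 − 0.0800) − 1] = 151.6 / 41.80 = 3.627 mg/L.
Observed yield with endogenous decay: Y_obs = Y / (1 + k_d·θ_c) = 0.327 / (1 + 0.0800 × 20.4) = 0.327 / 2.632 = 0.1242 g VSS/g bCOD.
Substrate removed = Q·(S₀ − S) = 12400 m³/d × (319 − 3.63) g/m³ = 3.91×10^6 g/d = 3911 kg/d.
Biomass produced: P_X = Y_obs·Q·ΔS = 0.1242 × 3911 ≈ 485.9 kg VSS/d.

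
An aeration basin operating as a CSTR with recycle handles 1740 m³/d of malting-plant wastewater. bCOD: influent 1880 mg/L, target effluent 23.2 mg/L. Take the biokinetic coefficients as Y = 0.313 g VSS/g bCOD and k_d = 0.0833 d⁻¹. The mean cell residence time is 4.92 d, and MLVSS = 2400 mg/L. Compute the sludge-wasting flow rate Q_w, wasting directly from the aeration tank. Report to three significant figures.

Q_w ≈ 299 m³/d

From the SRT design equation V = Y Q (S₀−S) θ_c / [X (1 + k_d θ_c)] = 0.313 × 1740 × (1880 − 23.2) × 4.92 / [2400 × (1 + 0.0833 × 4.92)] = 4.98×10^6 / 3384 = 1470 m³.
With mixed-liquor wasting, θ_c = V/Q_w, so Q_w = V/θ_c = 1470/4.92 = 298.9 m³/d.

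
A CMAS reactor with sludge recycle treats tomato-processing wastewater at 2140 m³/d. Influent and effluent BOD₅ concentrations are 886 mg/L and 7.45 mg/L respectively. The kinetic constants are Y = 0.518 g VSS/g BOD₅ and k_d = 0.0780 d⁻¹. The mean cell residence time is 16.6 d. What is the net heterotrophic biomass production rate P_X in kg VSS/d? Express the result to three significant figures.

P_X ≈ 424 kg VSS/d

Y_obs = Y / (1 + k_d θ_c) = 0.518 / (1 + 0.0780 × 16.6) = 0.518 / 2.295 = 0.2257.
Substrate removed = Q·(S₀ − S) = 2140 m³/d × (886 − 7.45) g/m³ = 1.88×10^6 g/d = 1880 kg/d.
P_X = Y_obs · Q(S₀ − S) = 0.2257 × 1880 = 424.4 kg VSS/d.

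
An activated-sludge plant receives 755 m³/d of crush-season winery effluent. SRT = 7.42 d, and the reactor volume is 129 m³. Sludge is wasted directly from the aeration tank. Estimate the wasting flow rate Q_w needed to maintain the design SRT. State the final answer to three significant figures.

Q_w ≈ 17.4 m³/d

For wasting at MLVSS concentration, Q_w = V/θ_c = 129.0/7.42 = 17.39 m³/d.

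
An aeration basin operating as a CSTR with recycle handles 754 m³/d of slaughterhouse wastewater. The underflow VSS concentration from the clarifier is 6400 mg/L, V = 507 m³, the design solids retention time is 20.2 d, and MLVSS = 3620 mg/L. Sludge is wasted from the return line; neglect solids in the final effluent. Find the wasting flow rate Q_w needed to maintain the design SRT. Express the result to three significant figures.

Q_w ≈ 14.2 m³/d

θ_c = V·X/(Q_w·X_r) when wasting from the recycle, so Q_w = V·X/(θ_c·X_r) = 507.0 × 3620 / (20.2 × 6400) = 14.20 m³/d.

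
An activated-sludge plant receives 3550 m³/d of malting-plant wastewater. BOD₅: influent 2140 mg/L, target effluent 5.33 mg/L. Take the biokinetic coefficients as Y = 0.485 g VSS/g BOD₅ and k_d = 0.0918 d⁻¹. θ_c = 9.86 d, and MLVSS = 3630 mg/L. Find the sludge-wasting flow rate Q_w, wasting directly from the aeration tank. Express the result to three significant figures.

Rearranging the biomass balance for a CMAS with decay, V = Y·Q·ΔS·θ_c / [X·(1+k_d θ_c)] = 0.485 × 3550 × (2140 − 5.33) × 9.86 / [3630 × (1 + 0.0918 × 9.86)] = 3.62×10^7 / 6916 = 5240 m³.
Wasting from the aeration tank: Q_w = V / θ_c = 5240 / 9.86 = 531.5 m³/d.

Q_w ≈ 531 m³/d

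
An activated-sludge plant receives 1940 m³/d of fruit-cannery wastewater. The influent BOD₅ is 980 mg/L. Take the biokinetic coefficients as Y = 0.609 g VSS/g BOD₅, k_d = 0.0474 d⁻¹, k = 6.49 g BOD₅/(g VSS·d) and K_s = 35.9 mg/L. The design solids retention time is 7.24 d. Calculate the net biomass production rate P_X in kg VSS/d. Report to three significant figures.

P_X ≈ 860 kg VSS/d

For a completely mixed reactor with recycle the Lawrence–McCarty relation gives S = K_s·(1 + k_d·θ_c) / [θ_c·(Y·k − k_d) − 1] = 35.9 × (1 + 0.0474 × 7.24) / [7.24 × (0.609 × 6.49 − 0.0474) − 1] = 48.22 / 27.27 = 1.768 mg/L.
Correct the yield for decay: Y_obs = Y/(1 + k_d θ_c) = 0.609 / (1 + 0.0474 × 7.24) = 0.609 / 1.343 = 0.4534.
Substrate removed = Q·(S₀ − S) = 1940 m³/d × (980 − 1.77) g/m³ = 1.9×10^6 g/d = 1898 kg/d.
Net biomass production P_X = Y_obs × Q·(S₀ − S) = 0.4534 × 1898 = 860.5 kg VSS/d.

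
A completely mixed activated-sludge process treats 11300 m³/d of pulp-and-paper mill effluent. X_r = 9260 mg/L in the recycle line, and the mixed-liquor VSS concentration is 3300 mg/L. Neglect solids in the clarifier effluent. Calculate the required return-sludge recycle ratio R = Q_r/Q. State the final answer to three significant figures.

Mass balance around the secondary clarifier (neglecting effluent solids): R = X / (X_r − X) = 3300 / (9260 − 3300) = 0.5537.

R ≈ 0.554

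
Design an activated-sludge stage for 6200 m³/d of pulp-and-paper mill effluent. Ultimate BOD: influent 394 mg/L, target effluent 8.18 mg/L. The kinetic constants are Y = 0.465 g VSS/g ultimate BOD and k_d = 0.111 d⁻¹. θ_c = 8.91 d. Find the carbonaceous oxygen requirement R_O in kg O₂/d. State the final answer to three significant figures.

Correct the yield for decay: Y_obs = Y/(1 + k_d θ_c) = 0.465 / (1 + 0.111 × 8.91) = 0.465 / 1.989 = 0.2338.
ΔS = 394 − 8.18 = 385.8 mg/L, so the substrate removal rate is 6200 × 385.8/1000 = 2392 kg ultimate BOD/d.
Net sludge production P_X = 0.2338 × 2392 = 559.2 kg VSS/d.
R_O = Q·ΔS − 1.42 P_X = 2392 − 794.1 = 1598 kg O₂/d.

R_O ≈ 1600 kg O₂/d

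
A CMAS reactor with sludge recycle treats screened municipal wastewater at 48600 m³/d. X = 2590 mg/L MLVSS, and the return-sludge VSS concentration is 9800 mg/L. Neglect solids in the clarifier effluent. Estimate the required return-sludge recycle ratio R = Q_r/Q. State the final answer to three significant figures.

R ≈ 0.359

Solids balance on the clarifier gives (1+R)X = R·X_r, so R = X/(X_r − X) = 2590 / (9800 − 2590) = 0.3592.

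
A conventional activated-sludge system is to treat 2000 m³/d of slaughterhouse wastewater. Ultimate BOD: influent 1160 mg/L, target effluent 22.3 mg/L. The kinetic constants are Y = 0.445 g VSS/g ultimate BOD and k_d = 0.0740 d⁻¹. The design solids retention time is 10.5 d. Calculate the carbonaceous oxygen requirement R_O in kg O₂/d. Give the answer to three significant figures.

Correct the yield for decay: Y_obs = Y/(1 + k_d θ_c) = 0.445 / (1 + 0.0740 × 10.5) = 0.445 / 1.777 = 0.2504.
Mass of ultimate BOD removed per day: Q(S₀ − S) = 2000 × 1138 g/m³ = 2275 kg/d.
Net sludge production P_X = 0.2504 × 2275 = 569.8 kg VSS/d.
R_O = Q·ΔS − 1.42 P_X = 2275 − 809.1 = 1466 kg O₂/d.

R_O ≈ 1470 kg O₂/d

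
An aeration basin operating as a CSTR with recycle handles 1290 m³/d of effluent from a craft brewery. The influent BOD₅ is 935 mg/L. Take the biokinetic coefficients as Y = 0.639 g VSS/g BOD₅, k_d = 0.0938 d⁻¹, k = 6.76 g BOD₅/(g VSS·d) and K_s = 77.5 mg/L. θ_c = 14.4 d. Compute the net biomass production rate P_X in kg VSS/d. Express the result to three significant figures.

P_X ≈ 327 kg VSS/d

For a completely mixed reactor with recycle the Lawrence–McCarty relation gives S = K_s·(1 + k_d·θ_c) / [θ_c·(Y·k − k_d) − 1] = 77.5 × (1 + 0.0938 × 14.4) / [14.4 × (0.639 × 6.76 − 0.0938) − 1] = 182.2 / 59.85 = 3.044 mg/L.
The observed yield is Y_obs = Y/(1 + k_d·θ_c) = 0.639 / (1 + 0.0938 × 14.4) = 0.639 / 2.351 = 0.2718 g VSS per g BOD₅ removed.
ΔS = 935 − 3.04 = 932.0 mg/L, so the substrate removal rate is 1290 × 932.0/1000 = 1202 kg BOD₅/d.
P_X = Y_obs · Q(S₀ − S) = 0.2718 × 1202 = 326.8 kg VSS/d.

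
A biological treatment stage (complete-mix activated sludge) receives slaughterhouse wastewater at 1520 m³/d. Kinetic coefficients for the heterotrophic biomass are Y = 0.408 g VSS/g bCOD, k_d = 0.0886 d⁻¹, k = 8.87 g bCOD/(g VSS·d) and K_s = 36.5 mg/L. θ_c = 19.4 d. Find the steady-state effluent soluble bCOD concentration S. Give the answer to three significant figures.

S ≈ 1.47 mg/L

From the Monod/SRT balance for a CMAS, S = K_s·(1+k_d θ_c)/[θ_c·(Y k − k_d) − 1] = 36.5 × (1 + 0.0886 × 19.4) / [19.4 × (0.408 × 8.87 − 0.0886) − 1] = 99.24 / 67.49 = 1.470 mg/L.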